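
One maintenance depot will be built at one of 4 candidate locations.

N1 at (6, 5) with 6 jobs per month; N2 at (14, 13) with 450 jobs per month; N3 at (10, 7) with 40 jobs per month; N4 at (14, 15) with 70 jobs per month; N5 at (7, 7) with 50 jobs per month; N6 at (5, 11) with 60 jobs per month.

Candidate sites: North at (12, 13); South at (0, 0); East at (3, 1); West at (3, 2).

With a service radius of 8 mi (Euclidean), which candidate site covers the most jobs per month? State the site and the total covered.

Coverage radius r = 8 mi; a point is covered iff (Δx)²+(Δy)² ≤ 8² = 64.
  North (12, 13): covers {N2, N3, N4, N5, N6} → 670
  South (0, 0): covers {N1} → 6
  East (3, 1): covers {N1, N5} → 56
  West (3, 2): covers {N1, N5} → 56
Maximum coverage at North: 670 jobs per month.

North, covering 670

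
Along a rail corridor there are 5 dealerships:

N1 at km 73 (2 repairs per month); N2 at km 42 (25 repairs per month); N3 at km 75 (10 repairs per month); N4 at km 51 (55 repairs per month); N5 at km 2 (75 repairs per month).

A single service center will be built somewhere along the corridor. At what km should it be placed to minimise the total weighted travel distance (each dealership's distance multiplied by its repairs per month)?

For a sum of weighted absolute distances on a line, the optimum is the weighted median (not the mean). Total weight W = 167; half-weight = 83.5.
Sort by position and accumulate weight:
  km 2 (N5, w=75) → cum 75
  km 42 (N2, w=25) → cum 100  ≥ 83.5 → median here
  km 51 (N4, w=55) → cum 155
  km 73 (N1, w=2) → cum 157
  km 75 (N3, w=10) → cum 167
Optimal location: km 42.

x = 42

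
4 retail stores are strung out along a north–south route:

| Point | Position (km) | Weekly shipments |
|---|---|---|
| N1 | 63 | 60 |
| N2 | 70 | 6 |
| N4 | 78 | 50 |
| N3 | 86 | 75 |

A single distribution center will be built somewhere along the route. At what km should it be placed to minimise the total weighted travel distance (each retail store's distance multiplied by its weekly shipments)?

x = 78

For a sum of weighted absolute distances on a line, the optimum is the weighted median (not the mean). Total weight W = 191; half-weight = 95.5.
Sort by position and accumulate weight:
  km 63 (N1, w=60) → cum 60
  km 70 (N2, w=6) → cum 66
  km 78 (N4, w=50) → cum 116  ≥ 95.5 → median here
  km 86 (N3, w=75) → cum 191
Optimal location: km 78.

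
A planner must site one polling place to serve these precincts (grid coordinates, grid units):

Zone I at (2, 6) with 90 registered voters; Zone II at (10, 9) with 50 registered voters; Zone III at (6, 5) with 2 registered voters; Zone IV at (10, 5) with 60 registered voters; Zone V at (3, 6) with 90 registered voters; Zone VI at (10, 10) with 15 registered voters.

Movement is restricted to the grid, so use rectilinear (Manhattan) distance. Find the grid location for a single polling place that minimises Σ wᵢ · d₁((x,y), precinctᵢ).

Manhattan distance separates: Σwᵢ(|x−xᵢ|+|y−yᵢ|) = Σwᵢ|x−xᵢ| + Σwᵢ|y−yᵢ|, so x and y are optimised independently as 1-D weighted medians.
Total weight W = 307; half = 153.5.
x-coordinate, sorted with cumulative weight:
  x=2 (Zone I, w=90) cum 90
  x=3 (Zone V, w=90) cum 180  ← median
  x=6 (Zone III, w=2) cum 182
  x=10 (Zone II, w=50) cum 232
  x=10 (Zone IV, w=60) cum 292
  x=10 (Zone VI, w=15) cum 307
⇒ x* = 3
y-coordinate, sorted with cumulative weight:
  y=5 (Zone III, w=2) cum 2
  y=5 (Zone IV, w=60) cum 62
  y=6 (Zone I, w=90) cum 152
  y=6 (Zone V, w=90) cum 242  ← median
  y=9 (Zone II, w=50) cum 292
  y=10 (Zone VI, w=15) cum 307
⇒ y* = 6

(3, 6)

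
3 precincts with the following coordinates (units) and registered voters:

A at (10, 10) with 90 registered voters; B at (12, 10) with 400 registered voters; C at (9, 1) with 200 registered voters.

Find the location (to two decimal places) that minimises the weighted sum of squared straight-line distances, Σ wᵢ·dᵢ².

The minimiser of Σwᵢ‖p−pᵢ‖² is the weighted centroid p* = (Σwᵢpᵢ)/(Σwᵢ).
Σwᵢ = 690.
Σwᵢxᵢ = 90·10 + 400·12 + 200·9 = 7500.
Σwᵢyᵢ = 90·10 + 400·10 + 200·1 = 5100.
x* = 7500/690 = 10.87, y* = 5100/690 = 7.39.

(10.87, 7.39)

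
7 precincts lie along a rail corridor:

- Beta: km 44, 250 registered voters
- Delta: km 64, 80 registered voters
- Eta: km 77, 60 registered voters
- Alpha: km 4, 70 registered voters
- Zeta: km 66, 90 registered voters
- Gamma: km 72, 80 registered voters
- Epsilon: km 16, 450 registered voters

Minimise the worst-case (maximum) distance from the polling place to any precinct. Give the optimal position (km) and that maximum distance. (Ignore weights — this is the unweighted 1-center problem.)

The 1-center on a line is the midpoint of the two extreme points: leftmost at 4, rightmost at 77.
Optimal location = (4 + 77)/2 = 40.5; maximum distance = (77 − 4)/2 = 36.5.

location 40.5, max distance 36.5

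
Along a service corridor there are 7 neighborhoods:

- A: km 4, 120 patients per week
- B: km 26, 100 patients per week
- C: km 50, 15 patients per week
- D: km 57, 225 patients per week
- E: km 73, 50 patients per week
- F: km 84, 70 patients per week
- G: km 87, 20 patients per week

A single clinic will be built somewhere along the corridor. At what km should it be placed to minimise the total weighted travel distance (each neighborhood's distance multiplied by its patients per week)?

For a sum of weighted absolute distances on a line, the optimum is the weighted median (not the mean). Total weight W = 600; half-weight = 300.
Sort by position and accumulate weight:
  km 4 (A, w=120) → cum 120
  km 26 (B, w=100) → cum 220
  km 50 (C, w=15) → cum 235
  km 57 (D, w=225) → cum 460  ≥ 300 → median here
  km 73 (E, w=50) → cum 510
  km 84 (F, w=70) → cum 580
  km 87 (G, w=20) → cum 600
Optimal location: km 57.

x = 57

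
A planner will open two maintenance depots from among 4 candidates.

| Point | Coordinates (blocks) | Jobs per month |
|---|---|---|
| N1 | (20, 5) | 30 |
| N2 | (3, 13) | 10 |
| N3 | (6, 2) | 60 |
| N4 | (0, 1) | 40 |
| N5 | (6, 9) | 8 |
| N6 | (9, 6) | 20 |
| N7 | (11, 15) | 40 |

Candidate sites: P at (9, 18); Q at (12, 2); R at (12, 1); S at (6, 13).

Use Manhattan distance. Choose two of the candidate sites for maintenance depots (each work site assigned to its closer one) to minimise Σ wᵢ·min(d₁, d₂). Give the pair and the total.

{Q, S}, total 1692

Evaluate every pair (each demand assigned to the nearer of the two):
  {Q, S}: total = 1692
  {P, Q}: total = 1756
  {R, S}: total = 1762
  {P, R}: total = 1826
  {Q, R}: total = 2174
  {P, S}: total = 2502
Best pair: {Q, S} with total 1692.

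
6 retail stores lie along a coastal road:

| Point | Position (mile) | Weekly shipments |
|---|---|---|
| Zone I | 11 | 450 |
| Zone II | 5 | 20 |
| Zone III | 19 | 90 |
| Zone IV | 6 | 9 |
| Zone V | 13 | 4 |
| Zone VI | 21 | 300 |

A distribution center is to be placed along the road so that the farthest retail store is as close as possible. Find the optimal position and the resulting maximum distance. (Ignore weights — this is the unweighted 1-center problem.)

The 1-center on a line is the midpoint of the two extreme points: leftmost at 5, rightmost at 21.
Optimal location = (5 + 21)/2 = 13; maximum distance = (21 − 5)/2 = 8.

location 13, max distance 8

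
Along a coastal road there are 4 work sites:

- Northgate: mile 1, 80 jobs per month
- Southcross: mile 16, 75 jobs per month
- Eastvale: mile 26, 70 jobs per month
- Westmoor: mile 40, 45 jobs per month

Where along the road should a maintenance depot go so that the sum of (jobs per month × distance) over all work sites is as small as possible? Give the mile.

For a sum of weighted absolute distances on a line, the optimum is the weighted median (not the mean). Total weight W = 270; half-weight = 135.
Sort by position and accumulate weight:
  mile 1 (Northgate, w=80) → cum 80
  mile 16 (Southcross, w=75) → cum 155  ≥ 135 → median here
  mile 26 (Eastvale, w=70) → cum 225
  mile 40 (Westmoor, w=45) → cum 270
Optimal location: mile 16.

x = 16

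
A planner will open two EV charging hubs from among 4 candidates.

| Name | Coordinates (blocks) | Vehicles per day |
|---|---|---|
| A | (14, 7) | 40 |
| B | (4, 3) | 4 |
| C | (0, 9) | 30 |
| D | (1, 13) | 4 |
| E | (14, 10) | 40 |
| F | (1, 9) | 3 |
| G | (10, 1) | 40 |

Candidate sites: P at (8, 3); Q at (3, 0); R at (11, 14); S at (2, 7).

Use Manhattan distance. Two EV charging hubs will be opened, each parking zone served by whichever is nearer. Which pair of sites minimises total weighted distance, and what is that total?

Evaluate every pair (each demand assigned to the nearer of the two):
  {P, S}: total = 1253
  {P, R}: total = 1359
  {R, S}: total = 1421
  {Q, R}: total = 1453
  {P, Q}: total = 1549
  {Q, S}: total = 1573
Best pair: {P, S} with total 1253.

{P, S}, total 1253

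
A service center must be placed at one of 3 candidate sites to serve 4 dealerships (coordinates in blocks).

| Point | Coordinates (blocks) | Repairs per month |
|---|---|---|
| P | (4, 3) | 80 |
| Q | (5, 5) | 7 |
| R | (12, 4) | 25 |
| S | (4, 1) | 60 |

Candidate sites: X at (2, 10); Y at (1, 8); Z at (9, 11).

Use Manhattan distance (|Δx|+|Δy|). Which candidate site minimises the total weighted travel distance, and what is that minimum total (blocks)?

Y, total 1664 blocks

Total weighted distance at each candidate:
  X (2, 10): total = 1836
  Y (1, 8): total = 1664
  Z (9, 11): total = 2260
Minimum is at Y with total 1664 blocks.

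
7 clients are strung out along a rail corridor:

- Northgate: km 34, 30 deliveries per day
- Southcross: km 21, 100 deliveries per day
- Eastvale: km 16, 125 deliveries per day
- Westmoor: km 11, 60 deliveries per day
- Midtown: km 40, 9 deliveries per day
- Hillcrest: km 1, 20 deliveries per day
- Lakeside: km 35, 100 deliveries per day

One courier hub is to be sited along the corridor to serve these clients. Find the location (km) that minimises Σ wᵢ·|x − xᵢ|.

For a sum of weighted absolute distances on a line, the optimum is the weighted median (not the mean). Total weight W = 444; half-weight = 222.
Sort by position and accumulate weight:
  km 1 (Hillcrest, w=20) → cum 20
  km 11 (Westmoor, w=60) → cum 80
  km 16 (Eastvale, w=125) → cum 205
  km 21 (Southcross, w=100) → cum 305  ≥ 222 → median here
  km 34 (Northgate, w=30) → cum 335
  km 35 (Lakeside, w=100) → cum 435
  km 40 (Midtown, w=9) → cum 444
Optimal location: km 21.

x = 21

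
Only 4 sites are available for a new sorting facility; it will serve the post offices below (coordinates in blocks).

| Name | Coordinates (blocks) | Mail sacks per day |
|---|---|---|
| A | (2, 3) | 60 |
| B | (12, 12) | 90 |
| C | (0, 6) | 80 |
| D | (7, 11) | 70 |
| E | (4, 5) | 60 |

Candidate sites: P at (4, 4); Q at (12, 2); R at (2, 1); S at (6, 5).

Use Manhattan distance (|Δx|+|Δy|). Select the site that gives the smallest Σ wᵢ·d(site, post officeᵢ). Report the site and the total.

Total weighted distance at each candidate:
  P (4, 4): total = 2860
  Q (12, 2): total = 4480
  R (2, 1): total = 3980
  S (6, 5): total = 2700
Minimum is at S with total 2700 blocks.

S, total 2700 blocks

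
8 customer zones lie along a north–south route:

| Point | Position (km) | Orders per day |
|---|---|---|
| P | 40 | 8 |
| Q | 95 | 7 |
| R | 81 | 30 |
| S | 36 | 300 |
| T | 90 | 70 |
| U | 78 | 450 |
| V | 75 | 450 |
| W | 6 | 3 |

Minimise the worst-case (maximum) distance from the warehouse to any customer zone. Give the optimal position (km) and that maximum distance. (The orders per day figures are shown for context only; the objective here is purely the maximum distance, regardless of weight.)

location 50.5, max distance 44.5

The 1-center on a line is the midpoint of the two extreme points: leftmost at 6, rightmost at 95.
Optimal location = (6 + 95)/2 = 50.5; maximum distance = (95 − 6)/2 = 44.5.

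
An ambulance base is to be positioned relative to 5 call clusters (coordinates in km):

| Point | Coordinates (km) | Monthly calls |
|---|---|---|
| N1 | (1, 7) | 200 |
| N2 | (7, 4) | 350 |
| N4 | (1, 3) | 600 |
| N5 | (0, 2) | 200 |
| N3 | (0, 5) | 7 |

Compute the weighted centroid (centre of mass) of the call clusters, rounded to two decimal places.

(2.39, 3.71)

The minimiser of Σwᵢ‖p−pᵢ‖² is the weighted centroid p* = (Σwᵢpᵢ)/(Σwᵢ).
Σwᵢ = 1357.
Σwᵢxᵢ = 200·1 + 350·7 + 600·1 + 200·0 + 7·0 = 3250.
Σwᵢyᵢ = 200·7 + 350·4 + 600·3 + 200·2 + 7·5 = 5035.
x* = 3250/1357 = 2.39, y* = 5035/1357 = 3.71.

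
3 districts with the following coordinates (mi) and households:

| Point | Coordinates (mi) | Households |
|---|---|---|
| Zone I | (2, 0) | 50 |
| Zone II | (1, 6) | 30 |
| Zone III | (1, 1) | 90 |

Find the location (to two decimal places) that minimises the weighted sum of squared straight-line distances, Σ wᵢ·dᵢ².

(1.29, 1.59)

The minimiser of Σwᵢ‖p−pᵢ‖² is the weighted centroid p* = (Σwᵢpᵢ)/(Σwᵢ).
Σwᵢ = 170.
Σwᵢxᵢ = 50·2 + 30·1 + 90·1 = 220.
Σwᵢyᵢ = 50·0 + 30·6 + 90·1 = 270.
x* = 220/170 = 1.29, y* = 270/170 = 1.59.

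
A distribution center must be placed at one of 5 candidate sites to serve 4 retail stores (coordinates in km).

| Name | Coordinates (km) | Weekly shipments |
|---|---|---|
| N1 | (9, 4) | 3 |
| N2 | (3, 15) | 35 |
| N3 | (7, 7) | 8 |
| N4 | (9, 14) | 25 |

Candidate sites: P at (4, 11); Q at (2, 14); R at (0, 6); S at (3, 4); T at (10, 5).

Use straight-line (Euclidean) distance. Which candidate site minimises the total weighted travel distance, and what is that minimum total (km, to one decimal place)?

Total weighted distance at each candidate:
  P (4, 11): total = 355.9
  Q (2, 14): total = 329.9
  R (0, 6): total = 717.3
  S (3, 4): total = 734.5
  T (10, 5): total = 686.7
Minimum is at Q with total 329.9 km.

Q, total 329.9 km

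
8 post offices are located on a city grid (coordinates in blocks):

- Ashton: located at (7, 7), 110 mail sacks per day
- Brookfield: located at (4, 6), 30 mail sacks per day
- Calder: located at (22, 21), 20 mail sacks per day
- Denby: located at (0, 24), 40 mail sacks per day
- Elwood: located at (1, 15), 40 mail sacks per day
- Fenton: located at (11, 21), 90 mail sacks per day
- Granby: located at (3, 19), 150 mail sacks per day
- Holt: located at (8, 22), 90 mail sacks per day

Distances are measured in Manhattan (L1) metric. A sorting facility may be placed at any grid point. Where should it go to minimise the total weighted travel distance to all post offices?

(7, 19)

Manhattan distance separates: Σwᵢ(|x−xᵢ|+|y−yᵢ|) = Σwᵢ|x−xᵢ| + Σwᵢ|y−yᵢ|, so x and y are optimised independently as 1-D weighted medians.
Total weight W = 570; half = 285.
x-coordinate, sorted with cumulative weight:
  x=0 (Denby, w=40) cum 40
  x=1 (Elwood, w=40) cum 80
  x=3 (Granby, w=150) cum 230
  x=4 (Brookfield, w=30) cum 260
  x=7 (Ashton, w=110) cum 370  ← median
  x=8 (Holt, w=90) cum 460
  x=11 (Fenton, w=90) cum 550
  x=22 (Calder, w=20) cum 570
⇒ x* = 7
y-coordinate, sorted with cumulative weight:
  y=6 (Brookfield, w=30) cum 30
  y=7 (Ashton, w=110) cum 140
  y=15 (Elwood, w=40) cum 180
  y=19 (Granby, w=150) cum 330  ← median
  y=21 (Calder, w=20) cum 350
  y=21 (Fenton, w=90) cum 440
  y=22 (Holt, w=90) cum 530
  y=24 (Denby, w=40) cum 570
⇒ y* = 19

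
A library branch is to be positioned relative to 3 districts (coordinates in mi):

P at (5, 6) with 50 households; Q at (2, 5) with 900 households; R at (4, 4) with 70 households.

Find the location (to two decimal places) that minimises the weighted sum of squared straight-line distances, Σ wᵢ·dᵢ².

The minimiser of Σwᵢ‖p−pᵢ‖² is the weighted centroid p* = (Σwᵢpᵢ)/(Σwᵢ).
Σwᵢ = 1020.
Σwᵢxᵢ = 50·5 + 900·2 + 70·4 = 2330.
Σwᵢyᵢ = 50·6 + 900·5 + 70·4 = 5080.
x* = 2330/1020 = 2.28, y* = 5080/1020 = 4.98.

(2.28, 4.98)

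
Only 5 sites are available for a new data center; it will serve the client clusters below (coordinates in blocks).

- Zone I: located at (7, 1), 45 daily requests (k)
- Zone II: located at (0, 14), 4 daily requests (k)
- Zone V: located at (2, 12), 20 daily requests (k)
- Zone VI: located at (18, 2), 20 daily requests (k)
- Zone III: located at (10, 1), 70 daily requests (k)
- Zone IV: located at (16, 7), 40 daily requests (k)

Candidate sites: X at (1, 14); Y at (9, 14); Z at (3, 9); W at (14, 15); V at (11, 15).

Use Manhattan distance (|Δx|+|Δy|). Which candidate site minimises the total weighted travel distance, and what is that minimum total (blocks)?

Total weighted distance at each candidate:
  X (1, 14): total = 3919
  Y (9, 14): total = 2851
  Z (3, 9): total = 2742
  W (14, 15): total = 3305
  V (11, 15): total = 3068
Minimum is at Z with total 2742 blocks.

Z, total 2742 blocks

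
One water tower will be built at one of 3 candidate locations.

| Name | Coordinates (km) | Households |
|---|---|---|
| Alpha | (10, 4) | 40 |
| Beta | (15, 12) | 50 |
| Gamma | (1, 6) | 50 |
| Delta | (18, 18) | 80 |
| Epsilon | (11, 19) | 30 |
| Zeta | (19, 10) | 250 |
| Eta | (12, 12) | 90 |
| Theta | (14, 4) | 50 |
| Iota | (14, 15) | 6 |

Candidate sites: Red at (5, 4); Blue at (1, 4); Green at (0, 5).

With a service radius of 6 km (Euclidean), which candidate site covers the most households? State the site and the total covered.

Coverage radius r = 6 km; a point is covered iff (Δx)²+(Δy)² ≤ 6² = 36.
  Red (5, 4): covers {Alpha, Gamma} → 90
  Blue (1, 4): covers {Gamma} → 50
  Green (0, 5): covers {Gamma} → 50
Maximum coverage at Red: 90 households.

Red, covering 90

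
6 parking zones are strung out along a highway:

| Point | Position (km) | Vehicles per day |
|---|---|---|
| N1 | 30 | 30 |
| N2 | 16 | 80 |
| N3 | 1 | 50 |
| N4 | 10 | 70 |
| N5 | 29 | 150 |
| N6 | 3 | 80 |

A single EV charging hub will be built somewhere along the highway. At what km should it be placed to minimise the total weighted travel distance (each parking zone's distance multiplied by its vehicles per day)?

For a sum of weighted absolute distances on a line, the optimum is the weighted median (not the mean). Total weight W = 460; half-weight = 230.
Sort by position and accumulate weight:
  km 1 (N3, w=50) → cum 50
  km 3 (N6, w=80) → cum 130
  km 10 (N4, w=70) → cum 200
  km 16 (N2, w=80) → cum 280  ≥ 230 → median here
  km 29 (N5, w=150) → cum 430
  km 30 (N1, w=30) → cum 460
Optimal location: km 16.

x = 16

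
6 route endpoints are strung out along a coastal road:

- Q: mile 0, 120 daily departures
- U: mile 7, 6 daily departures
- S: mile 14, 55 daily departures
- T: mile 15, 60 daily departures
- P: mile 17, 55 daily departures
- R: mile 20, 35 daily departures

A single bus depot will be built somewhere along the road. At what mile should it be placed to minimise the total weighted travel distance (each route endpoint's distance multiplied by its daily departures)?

x = 14

For a sum of weighted absolute distances on a line, the optimum is the weighted median (not the mean). Total weight W = 331; half-weight = 165.5.
Sort by position and accumulate weight:
  mile 0 (Q, w=120) → cum 120
  mile 7 (U, w=6) → cum 126
  mile 14 (S, w=55) → cum 181  ≥ 165.5 → median here
  mile 15 (T, w=60) → cum 241
  mile 17 (P, w=55) → cum 296
  mile 20 (R, w=35) → cum 331
Optimal location: mile 14.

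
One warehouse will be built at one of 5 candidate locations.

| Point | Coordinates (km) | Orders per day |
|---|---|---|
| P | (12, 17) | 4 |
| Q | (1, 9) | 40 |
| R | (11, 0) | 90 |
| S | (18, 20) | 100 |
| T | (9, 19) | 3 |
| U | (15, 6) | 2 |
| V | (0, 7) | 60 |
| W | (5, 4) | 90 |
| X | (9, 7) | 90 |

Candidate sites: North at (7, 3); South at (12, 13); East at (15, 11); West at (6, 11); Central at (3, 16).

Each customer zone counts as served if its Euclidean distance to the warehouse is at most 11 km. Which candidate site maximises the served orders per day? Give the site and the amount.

North, covering 372

Coverage radius r = 11 km; a point is covered iff (Δx)²+(Δy)² ≤ 11² = 121.
  North (7, 3): covers {Q, R, U, V, W, X} → 372
  South (12, 13): covers {P, S, T, U, X} → 199
  East (15, 11): covers {P, S, T, U, X} → 199
  West (6, 11): covers {P, Q, T, U, V, W, X} → 289
  Central (3, 16): covers {P, Q, T, V, X} → 197
Maximum coverage at North: 372 orders per day.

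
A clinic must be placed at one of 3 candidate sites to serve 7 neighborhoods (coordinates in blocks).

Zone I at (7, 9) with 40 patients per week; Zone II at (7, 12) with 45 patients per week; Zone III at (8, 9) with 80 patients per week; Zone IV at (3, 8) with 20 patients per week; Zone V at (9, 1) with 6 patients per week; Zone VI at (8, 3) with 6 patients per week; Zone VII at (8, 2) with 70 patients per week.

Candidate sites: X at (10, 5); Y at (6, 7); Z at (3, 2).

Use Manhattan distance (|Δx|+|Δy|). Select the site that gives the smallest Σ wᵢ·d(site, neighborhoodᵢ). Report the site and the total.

Y, total 1370 blocks

Total weighted distance at each candidate:
  X (10, 5): total = 1814
  Y (6, 7): total = 1370
  Z (3, 2): total = 2578
Minimum is at Y with total 1370 blocks.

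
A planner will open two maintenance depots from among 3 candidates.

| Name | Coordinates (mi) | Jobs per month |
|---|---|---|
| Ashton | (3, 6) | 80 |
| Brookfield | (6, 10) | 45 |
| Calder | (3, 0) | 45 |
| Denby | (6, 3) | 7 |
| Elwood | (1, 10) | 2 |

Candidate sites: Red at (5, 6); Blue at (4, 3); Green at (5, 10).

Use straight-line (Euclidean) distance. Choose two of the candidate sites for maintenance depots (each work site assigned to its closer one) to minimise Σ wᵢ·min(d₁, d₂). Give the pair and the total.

{Blue, Green}, total 462.3

Evaluate every pair (each demand assigned to the nearer of the two):
  {Blue, Green}: total = 462.3
  {Red, Blue}: total = 513.2
  {Red, Green}: total = 519.7
Best pair: {Blue, Green} with total 462.3.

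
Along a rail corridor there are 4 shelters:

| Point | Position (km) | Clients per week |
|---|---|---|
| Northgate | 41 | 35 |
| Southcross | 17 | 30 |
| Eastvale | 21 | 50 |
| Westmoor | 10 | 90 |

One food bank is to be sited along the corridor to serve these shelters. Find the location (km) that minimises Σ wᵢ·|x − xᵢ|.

For a sum of weighted absolute distances on a line, the optimum is the weighted median (not the mean). Total weight W = 205; half-weight = 102.5.
Sort by position and accumulate weight:
  km 10 (Westmoor, w=90) → cum 90
  km 17 (Southcross, w=30) → cum 120  ≥ 102.5 → median here
  km 21 (Eastvale, w=50) → cum 170
  km 41 (Northgate, w=35) → cum 205
Optimal location: km 17.

x = 17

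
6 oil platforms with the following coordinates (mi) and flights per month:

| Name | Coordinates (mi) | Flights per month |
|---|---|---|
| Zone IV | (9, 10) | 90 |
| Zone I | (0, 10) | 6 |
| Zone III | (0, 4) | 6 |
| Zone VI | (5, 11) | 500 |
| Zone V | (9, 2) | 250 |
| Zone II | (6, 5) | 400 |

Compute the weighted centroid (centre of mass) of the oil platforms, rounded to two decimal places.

The minimiser of Σwᵢ‖p−pᵢ‖² is the weighted centroid p* = (Σwᵢpᵢ)/(Σwᵢ).
Σwᵢ = 1252.
Σwᵢxᵢ = 90·9 + 6·0 + 6·0 + 500·5 + 250·9 + 400·6 = 7960.
Σwᵢyᵢ = 90·10 + 6·10 + 6·4 + 500·11 + 250·2 + 400·5 = 8984.
x* = 7960/1252 = 6.36, y* = 8984/1252 = 7.18.

(6.36, 7.18)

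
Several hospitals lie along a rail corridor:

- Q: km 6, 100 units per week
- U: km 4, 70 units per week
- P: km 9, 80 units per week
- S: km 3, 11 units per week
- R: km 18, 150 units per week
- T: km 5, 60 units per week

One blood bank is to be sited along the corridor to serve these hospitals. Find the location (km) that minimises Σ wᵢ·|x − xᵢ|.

x = 6

For a sum of weighted absolute distances on a line, the optimum is the weighted median (not the mean). Total weight W = 471; half-weight = 235.5.
Sort by position and accumulate weight:
  km 3 (S, w=11) → cum 11
  km 4 (U, w=70) → cum 81
  km 5 (T, w=60) → cum 141
  km 6 (Q, w=100) → cum 241  ≥ 235.5 → median here
  km 9 (P, w=80) → cum 321
  km 18 (R, w=150) → cum 471
Optimal location: km 6.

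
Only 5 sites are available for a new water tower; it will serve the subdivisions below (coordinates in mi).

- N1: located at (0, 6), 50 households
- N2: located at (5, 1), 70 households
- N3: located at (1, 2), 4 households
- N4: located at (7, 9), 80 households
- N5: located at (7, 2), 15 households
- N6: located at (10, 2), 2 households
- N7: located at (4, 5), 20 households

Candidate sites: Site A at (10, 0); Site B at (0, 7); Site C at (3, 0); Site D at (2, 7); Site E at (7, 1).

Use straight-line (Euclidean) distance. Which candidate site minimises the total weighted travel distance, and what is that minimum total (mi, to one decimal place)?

Site D, total 1214.1 mi

Total weighted distance at each candidate:
  Site A (10, 0): total = 1950.1
  Site B (0, 7): total = 1440.4
  Site C (3, 0): total = 1474.8
  Site D (2, 7): total = 1214.1
  Site E (7, 1): total = 1355.8
Minimum is at Site D with total 1214.1 mi.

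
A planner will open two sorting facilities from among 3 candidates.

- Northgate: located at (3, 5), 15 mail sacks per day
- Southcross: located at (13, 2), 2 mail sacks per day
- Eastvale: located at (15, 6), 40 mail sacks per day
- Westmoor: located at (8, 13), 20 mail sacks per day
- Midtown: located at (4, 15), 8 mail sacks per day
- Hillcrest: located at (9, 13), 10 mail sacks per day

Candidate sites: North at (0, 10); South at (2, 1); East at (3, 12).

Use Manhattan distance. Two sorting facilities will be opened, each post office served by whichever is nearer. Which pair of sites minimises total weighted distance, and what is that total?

Evaluate every pair (each demand assigned to the nearer of the two):
  {South, East}: total = 1041
  {North, East}: total = 1087
  {North, South}: total = 1231
Best pair: {South, East} with total 1041.

{South, East}, total 1041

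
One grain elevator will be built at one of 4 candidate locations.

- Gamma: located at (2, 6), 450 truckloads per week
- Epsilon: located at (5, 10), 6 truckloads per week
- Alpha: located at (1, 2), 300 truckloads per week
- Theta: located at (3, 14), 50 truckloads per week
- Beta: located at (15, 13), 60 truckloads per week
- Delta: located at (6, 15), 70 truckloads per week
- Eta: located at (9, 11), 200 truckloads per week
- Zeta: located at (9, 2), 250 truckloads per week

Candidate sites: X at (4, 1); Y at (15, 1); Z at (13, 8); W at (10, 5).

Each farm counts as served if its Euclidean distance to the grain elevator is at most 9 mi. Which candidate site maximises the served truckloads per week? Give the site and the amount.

Coverage radius r = 9 mi; a point is covered iff (Δx)²+(Δy)² ≤ 9² = 81.
  X (4, 1): covers {Gamma, Alpha, Zeta} → 1000
  Y (15, 1): covers {Zeta} → 250
  Z (13, 8): covers {Epsilon, Beta, Eta, Zeta} → 516
  W (10, 5): covers {Gamma, Epsilon, Eta, Zeta} → 906
Maximum coverage at X: 1000 truckloads per week.

X, covering 1000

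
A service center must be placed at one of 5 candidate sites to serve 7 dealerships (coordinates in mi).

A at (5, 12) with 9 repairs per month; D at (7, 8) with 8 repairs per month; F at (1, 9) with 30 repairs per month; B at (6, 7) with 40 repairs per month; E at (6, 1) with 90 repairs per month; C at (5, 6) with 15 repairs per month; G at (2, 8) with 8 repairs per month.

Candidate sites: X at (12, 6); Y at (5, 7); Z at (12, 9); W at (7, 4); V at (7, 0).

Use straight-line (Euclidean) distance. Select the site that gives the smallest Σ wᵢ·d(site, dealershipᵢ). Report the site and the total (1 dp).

Y, total 824.8 mi

Total weighted distance at each candidate:
  X (12, 6): total = 1600.9
  Y (5, 7): total = 824.8
  Z (12, 9): total = 1787.0
  W (7, 4): total = 845.3
  V (7, 0): total = 1078.5
Minimum is at Y with total 824.8 mi.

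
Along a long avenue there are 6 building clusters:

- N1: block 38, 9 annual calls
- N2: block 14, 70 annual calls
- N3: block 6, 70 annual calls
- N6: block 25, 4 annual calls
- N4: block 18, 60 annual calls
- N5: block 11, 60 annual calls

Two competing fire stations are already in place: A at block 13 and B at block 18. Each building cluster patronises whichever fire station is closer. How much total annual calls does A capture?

200

The indifferent point is the midpoint (13+18)/2 = 15.5; building clusters left of it (closer to A at 13) go to A, those right go to B.
  N3 at 6 (w=70) → A
  N5 at 11 (w=60) → A
  N2 at 14 (w=70) → A
  N4 at 18 (w=60) → B
  N6 at 25 (w=4) → B
  N1 at 38 (w=9) → B
A captures 200; B captures 73.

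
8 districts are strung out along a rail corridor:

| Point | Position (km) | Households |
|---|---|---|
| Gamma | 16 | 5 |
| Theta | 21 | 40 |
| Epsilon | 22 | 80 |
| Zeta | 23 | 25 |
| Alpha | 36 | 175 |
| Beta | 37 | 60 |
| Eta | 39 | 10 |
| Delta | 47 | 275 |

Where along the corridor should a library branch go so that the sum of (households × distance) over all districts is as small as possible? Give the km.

x = 37

For a sum of weighted absolute distances on a line, the optimum is the weighted median (not the mean). Total weight W = 670; half-weight = 335.
Sort by position and accumulate weight:
  km 16 (Gamma, w=5) → cum 5
  km 21 (Theta, w=40) → cum 45
  km 22 (Epsilon, w=80) → cum 125
  km 23 (Zeta, w=25) → cum 150
  km 36 (Alpha, w=175) → cum 325
  km 37 (Beta, w=60) → cum 385  ≥ 335 → median here
  km 39 (Eta, w=10) → cum 395
  km 47 (Delta, w=275) → cum 670
Optimal location: km 37.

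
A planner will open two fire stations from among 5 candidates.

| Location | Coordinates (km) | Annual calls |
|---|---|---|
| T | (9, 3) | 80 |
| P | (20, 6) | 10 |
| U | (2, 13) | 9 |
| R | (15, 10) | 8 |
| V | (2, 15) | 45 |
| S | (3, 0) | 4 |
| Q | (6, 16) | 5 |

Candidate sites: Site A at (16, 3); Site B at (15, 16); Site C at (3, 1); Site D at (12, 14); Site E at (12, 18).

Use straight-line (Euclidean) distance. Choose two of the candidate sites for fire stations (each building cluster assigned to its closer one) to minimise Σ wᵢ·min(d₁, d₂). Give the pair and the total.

{Site C, Site D}, total 1237.4

Evaluate every pair (each demand assigned to the nearer of the two):
  {Site C, Site D}: total = 1237.4
  {Site A, Site D}: total = 1277.7
  {Site A, Site E}: total = 1322.0
  {Site C, Site E}: total = 1324.6
  {Site B, Site C}: total = 1409.9
  {Site A, Site C}: total = 1433.0
  {Site A, Site B}: total = 1463.2
  {Site B, Site D}: total = 1704.8
  {Site D, Site E}: total = 1706.2
  {Site B, Site E}: total = 1987.3
Best pair: {Site C, Site D} with total 1237.4.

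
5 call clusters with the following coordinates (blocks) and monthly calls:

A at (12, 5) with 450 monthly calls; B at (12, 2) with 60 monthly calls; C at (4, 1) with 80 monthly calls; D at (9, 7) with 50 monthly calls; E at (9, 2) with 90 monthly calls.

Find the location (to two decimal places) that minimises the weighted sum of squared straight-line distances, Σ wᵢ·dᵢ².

The minimiser of Σwᵢ‖p−pᵢ‖² is the weighted centroid p* = (Σwᵢpᵢ)/(Σwᵢ).
Σwᵢ = 730.
Σwᵢxᵢ = 450·12 + 60·12 + 80·4 + 50·9 + 90·9 = 7700.
Σwᵢyᵢ = 450·5 + 60·2 + 80·1 + 50·7 + 90·2 = 2980.
x* = 7700/730 = 10.55, y* = 2980/730 = 4.08.

(10.55, 4.08)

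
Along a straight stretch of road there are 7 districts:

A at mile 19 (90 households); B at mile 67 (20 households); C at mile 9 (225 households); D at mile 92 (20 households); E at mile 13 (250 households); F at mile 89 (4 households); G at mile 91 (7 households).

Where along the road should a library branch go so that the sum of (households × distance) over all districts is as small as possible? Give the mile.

For a sum of weighted absolute distances on a line, the optimum is the weighted median (not the mean). Total weight W = 616; half-weight = 308.
Sort by position and accumulate weight:
  mile 9 (C, w=225) → cum 225
  mile 13 (E, w=250) → cum 475  ≥ 308 → median here
  mile 19 (A, w=90) → cum 565
  mile 67 (B, w=20) → cum 585
  mile 89 (F, w=4) → cum 589
  mile 91 (G, w=7) → cum 596
  mile 92 (D, w=20) → cum 616
Optimal location: mile 13.

x = 13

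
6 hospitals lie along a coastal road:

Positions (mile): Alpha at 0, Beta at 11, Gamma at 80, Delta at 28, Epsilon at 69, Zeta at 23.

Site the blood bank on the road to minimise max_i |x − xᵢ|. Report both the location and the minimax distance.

location 40, max distance 40

The 1-center on a line is the midpoint of the two extreme points: leftmost at 0, rightmost at 80.
Optimal location = (0 + 80)/2 = 40; maximum distance = (80 − 0)/2 = 40.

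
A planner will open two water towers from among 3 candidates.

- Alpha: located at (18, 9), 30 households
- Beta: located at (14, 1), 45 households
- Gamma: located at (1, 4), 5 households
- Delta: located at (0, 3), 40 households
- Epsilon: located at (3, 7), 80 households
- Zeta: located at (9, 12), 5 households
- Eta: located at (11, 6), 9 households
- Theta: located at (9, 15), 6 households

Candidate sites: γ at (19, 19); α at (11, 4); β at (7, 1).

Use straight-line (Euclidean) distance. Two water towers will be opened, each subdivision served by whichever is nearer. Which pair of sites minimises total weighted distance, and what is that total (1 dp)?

{α, β}, total 1476.9

Evaluate every pair (each demand assigned to the nearer of the two):
  {α, β}: total = 1476.9
  {γ, β}: total = 1696.3
  {γ, α}: total = 1748.2
Best pair: {α, β} with total 1476.9.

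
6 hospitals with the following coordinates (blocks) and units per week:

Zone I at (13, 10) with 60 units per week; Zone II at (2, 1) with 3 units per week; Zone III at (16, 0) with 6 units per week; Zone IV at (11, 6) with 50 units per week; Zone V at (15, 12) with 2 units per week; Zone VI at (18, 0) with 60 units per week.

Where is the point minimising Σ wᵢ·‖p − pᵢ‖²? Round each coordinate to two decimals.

The minimiser of Σwᵢ‖p−pᵢ‖² is the weighted centroid p* = (Σwᵢpᵢ)/(Σwᵢ).
Σwᵢ = 181.
Σwᵢxᵢ = 60·13 + 3·2 + 6·16 + 50·11 + 2·15 + 60·18 = 2542.
Σwᵢyᵢ = 60·10 + 3·1 + 6·0 + 50·6 + 2·12 + 60·0 = 927.
x* = 2542/181 = 14.04, y* = 927/181 = 5.12.

(14.04, 5.12)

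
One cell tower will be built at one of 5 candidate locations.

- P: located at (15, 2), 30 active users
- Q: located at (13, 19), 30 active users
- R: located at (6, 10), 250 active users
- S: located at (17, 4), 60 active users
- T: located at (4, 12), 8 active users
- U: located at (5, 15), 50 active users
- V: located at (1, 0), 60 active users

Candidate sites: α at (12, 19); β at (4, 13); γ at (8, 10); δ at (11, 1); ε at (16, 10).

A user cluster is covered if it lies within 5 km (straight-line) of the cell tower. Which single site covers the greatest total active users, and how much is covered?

β, covering 308

Coverage radius r = 5 km; a point is covered iff (Δx)²+(Δy)² ≤ 5² = 25.
  α (12, 19): covers {Q} → 30
  β (4, 13): covers {R, T, U} → 308
  γ (8, 10): covers {R, T} → 258
  δ (11, 1): covers {P} → 30
  ε (16, 10): covers {none} → 0
Maximum coverage at β: 308 active users.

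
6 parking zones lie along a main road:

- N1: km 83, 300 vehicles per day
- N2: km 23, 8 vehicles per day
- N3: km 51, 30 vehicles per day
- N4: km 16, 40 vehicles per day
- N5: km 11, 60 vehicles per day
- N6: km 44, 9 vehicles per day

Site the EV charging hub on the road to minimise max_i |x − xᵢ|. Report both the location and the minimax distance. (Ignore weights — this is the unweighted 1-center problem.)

location 47, max distance 36

The 1-center on a line is the midpoint of the two extreme points: leftmost at 11, rightmost at 83.
Optimal location = (11 + 83)/2 = 47; maximum distance = (83 − 11)/2 = 36.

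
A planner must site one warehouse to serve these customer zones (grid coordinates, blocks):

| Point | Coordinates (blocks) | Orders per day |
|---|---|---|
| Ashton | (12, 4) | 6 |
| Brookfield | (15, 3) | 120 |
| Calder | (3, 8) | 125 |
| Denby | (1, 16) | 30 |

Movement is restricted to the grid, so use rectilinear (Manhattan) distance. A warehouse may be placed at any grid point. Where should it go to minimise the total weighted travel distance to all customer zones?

(3, 8)

Manhattan distance separates: Σwᵢ(|x−xᵢ|+|y−yᵢ|) = Σwᵢ|x−xᵢ| + Σwᵢ|y−yᵢ|, so x and y are optimised independently as 1-D weighted medians.
Total weight W = 281; half = 140.5.
x-coordinate, sorted with cumulative weight:
  x=1 (Denby, w=30) cum 30
  x=3 (Calder, w=125) cum 155  ← median
  x=12 (Ashton, w=6) cum 161
  x=15 (Brookfield, w=120) cum 281
⇒ x* = 3
y-coordinate, sorted with cumulative weight:
  y=3 (Brookfield, w=120) cum 120
  y=4 (Ashton, w=6) cum 126
  y=8 (Calder, w=125) cum 251  ← median
  y=16 (Denby, w=30) cum 281
⇒ y* = 8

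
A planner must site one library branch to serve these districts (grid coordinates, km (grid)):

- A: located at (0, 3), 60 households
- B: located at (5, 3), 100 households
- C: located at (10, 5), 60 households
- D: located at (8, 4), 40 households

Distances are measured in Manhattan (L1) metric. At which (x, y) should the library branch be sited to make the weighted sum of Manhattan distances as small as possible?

Manhattan distance separates: Σwᵢ(|x−xᵢ|+|y−yᵢ|) = Σwᵢ|x−xᵢ| + Σwᵢ|y−yᵢ|, so x and y are optimised independently as 1-D weighted medians.
Total weight W = 260; half = 130.
x-coordinate, sorted with cumulative weight:
  x=0 (A, w=60) cum 60
  x=5 (B, w=100) cum 160  ← median
  x=8 (D, w=40) cum 200
  x=10 (C, w=60) cum 260
⇒ x* = 5
y-coordinate, sorted with cumulative weight:
  y=3 (A, w=60) cum 60
  y=3 (B, w=100) cum 160  ← median
  y=4 (D, w=40) cum 200
  y=5 (C, w=60) cum 260
⇒ y* = 3

(5, 3)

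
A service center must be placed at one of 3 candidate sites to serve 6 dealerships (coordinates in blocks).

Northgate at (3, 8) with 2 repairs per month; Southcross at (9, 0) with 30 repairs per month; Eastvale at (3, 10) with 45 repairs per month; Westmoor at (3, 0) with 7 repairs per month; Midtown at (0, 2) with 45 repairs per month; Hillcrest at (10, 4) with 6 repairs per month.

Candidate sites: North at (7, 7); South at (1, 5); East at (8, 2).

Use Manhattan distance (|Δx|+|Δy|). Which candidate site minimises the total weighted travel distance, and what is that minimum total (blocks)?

Total weighted distance at each candidate:
  North (7, 7): total = 1248
  South (1, 5): total = 1004
  East (8, 2): total = 1130
Minimum is at South with total 1004 blocks.

South, total 1004 blocks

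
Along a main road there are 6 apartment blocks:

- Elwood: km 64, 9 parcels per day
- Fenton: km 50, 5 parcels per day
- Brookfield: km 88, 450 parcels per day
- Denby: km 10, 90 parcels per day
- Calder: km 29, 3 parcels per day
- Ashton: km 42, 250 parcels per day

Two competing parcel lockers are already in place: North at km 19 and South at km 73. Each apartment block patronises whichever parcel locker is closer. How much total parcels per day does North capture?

343

The indifferent point is the midpoint (19+73)/2 = 46; apartment blocks left of it (closer to North at 19) go to North, those right go to South.
  Denby at 10 (w=90) → North
  Calder at 29 (w=3) → North
  Ashton at 42 (w=250) → North
  Fenton at 50 (w=5) → South
  Elwood at 64 (w=9) → South
  Brookfield at 88 (w=450) → South
North captures 343; South captures 464.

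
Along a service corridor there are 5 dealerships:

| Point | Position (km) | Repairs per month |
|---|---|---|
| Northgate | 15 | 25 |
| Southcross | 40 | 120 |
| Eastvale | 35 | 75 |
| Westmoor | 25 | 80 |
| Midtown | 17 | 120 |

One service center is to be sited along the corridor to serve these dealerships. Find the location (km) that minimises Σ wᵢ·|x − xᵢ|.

x = 25

For a sum of weighted absolute distances on a line, the optimum is the weighted median (not the mean). Total weight W = 420; half-weight = 210.
Sort by position and accumulate weight:
  km 15 (Northgate, w=25) → cum 25
  km 17 (Midtown, w=120) → cum 145
  km 25 (Westmoor, w=80) → cum 225  ≥ 210 → median here
  km 35 (Eastvale, w=75) → cum 300
  km 40 (Southcross, w=120) → cum 420
Optimal location: km 25.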